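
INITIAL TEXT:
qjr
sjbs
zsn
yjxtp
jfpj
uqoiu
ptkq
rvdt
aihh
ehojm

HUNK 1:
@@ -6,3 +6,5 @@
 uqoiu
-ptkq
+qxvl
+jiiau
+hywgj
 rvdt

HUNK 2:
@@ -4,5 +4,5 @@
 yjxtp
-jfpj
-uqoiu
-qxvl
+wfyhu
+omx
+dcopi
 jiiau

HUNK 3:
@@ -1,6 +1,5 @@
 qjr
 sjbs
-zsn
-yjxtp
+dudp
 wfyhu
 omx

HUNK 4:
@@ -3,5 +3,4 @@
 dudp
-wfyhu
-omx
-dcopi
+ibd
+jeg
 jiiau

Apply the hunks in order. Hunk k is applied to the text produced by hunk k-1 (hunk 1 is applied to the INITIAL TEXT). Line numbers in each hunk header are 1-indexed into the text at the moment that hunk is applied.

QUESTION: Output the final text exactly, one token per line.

Hunk 1: at line 6 remove [ptkq] add [qxvl,jiiau,hywgj] -> 12 lines: qjr sjbs zsn yjxtp jfpj uqoiu qxvl jiiau hywgj rvdt aihh ehojm
Hunk 2: at line 4 remove [jfpj,uqoiu,qxvl] add [wfyhu,omx,dcopi] -> 12 lines: qjr sjbs zsn yjxtp wfyhu omx dcopi jiiau hywgj rvdt aihh ehojm
Hunk 3: at line 1 remove [zsn,yjxtp] add [dudp] -> 11 lines: qjr sjbs dudp wfyhu omx dcopi jiiau hywgj rvdt aihh ehojm
Hunk 4: at line 3 remove [wfyhu,omx,dcopi] add [ibd,jeg] -> 10 lines: qjr sjbs dudp ibd jeg jiiau hywgj rvdt aihh ehojm

Answer: qjr
sjbs
dudp
ibd
jeg
jiiau
hywgj
rvdt
aihh
ehojm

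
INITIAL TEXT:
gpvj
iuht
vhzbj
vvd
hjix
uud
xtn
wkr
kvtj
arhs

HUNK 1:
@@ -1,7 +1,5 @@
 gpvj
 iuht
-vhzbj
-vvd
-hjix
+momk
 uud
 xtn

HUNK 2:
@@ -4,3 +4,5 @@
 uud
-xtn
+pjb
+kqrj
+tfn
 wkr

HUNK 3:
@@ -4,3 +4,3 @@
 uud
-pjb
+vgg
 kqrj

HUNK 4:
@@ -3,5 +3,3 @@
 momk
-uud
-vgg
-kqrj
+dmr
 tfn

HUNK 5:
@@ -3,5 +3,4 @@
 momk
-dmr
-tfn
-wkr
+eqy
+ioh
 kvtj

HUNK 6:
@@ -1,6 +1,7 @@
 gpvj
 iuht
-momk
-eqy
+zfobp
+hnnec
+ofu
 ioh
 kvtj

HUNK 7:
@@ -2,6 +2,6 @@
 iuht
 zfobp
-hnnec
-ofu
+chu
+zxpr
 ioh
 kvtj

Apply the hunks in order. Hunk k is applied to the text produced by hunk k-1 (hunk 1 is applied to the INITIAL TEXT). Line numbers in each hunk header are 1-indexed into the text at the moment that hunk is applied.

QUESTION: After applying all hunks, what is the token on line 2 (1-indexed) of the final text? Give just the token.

Answer: iuht

Derivation:
Hunk 1: at line 1 remove [vhzbj,vvd,hjix] add [momk] -> 8 lines: gpvj iuht momk uud xtn wkr kvtj arhs
Hunk 2: at line 4 remove [xtn] add [pjb,kqrj,tfn] -> 10 lines: gpvj iuht momk uud pjb kqrj tfn wkr kvtj arhs
Hunk 3: at line 4 remove [pjb] add [vgg] -> 10 lines: gpvj iuht momk uud vgg kqrj tfn wkr kvtj arhs
Hunk 4: at line 3 remove [uud,vgg,kqrj] add [dmr] -> 8 lines: gpvj iuht momk dmr tfn wkr kvtj arhs
Hunk 5: at line 3 remove [dmr,tfn,wkr] add [eqy,ioh] -> 7 lines: gpvj iuht momk eqy ioh kvtj arhs
Hunk 6: at line 1 remove [momk,eqy] add [zfobp,hnnec,ofu] -> 8 lines: gpvj iuht zfobp hnnec ofu ioh kvtj arhs
Hunk 7: at line 2 remove [hnnec,ofu] add [chu,zxpr] -> 8 lines: gpvj iuht zfobp chu zxpr ioh kvtj arhs
Final line 2: iuht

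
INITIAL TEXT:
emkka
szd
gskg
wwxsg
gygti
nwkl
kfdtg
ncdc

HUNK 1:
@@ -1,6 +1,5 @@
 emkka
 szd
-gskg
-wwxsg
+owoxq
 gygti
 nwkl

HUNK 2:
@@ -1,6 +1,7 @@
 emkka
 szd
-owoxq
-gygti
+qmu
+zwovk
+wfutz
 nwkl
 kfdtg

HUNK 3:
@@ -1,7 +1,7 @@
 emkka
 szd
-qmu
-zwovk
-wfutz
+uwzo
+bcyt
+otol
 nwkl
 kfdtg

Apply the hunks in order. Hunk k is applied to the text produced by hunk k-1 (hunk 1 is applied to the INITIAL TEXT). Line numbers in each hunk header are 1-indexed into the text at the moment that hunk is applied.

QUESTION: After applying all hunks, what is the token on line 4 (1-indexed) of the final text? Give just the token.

Answer: bcyt

Derivation:
Hunk 1: at line 1 remove [gskg,wwxsg] add [owoxq] -> 7 lines: emkka szd owoxq gygti nwkl kfdtg ncdc
Hunk 2: at line 1 remove [owoxq,gygti] add [qmu,zwovk,wfutz] -> 8 lines: emkka szd qmu zwovk wfutz nwkl kfdtg ncdc
Hunk 3: at line 1 remove [qmu,zwovk,wfutz] add [uwzo,bcyt,otol] -> 8 lines: emkka szd uwzo bcyt otol nwkl kfdtg ncdc
Final line 4: bcyt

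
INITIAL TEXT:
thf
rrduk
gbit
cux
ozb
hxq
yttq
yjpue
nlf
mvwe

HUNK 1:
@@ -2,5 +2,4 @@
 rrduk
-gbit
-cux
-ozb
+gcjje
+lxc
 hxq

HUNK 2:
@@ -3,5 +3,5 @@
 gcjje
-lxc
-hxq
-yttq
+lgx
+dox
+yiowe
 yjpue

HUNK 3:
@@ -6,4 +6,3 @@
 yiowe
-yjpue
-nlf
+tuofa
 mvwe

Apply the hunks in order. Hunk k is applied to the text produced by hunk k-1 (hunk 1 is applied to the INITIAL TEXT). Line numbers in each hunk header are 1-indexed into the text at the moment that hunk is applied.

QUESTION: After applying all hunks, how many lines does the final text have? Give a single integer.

Answer: 8

Derivation:
Hunk 1: at line 2 remove [gbit,cux,ozb] add [gcjje,lxc] -> 9 lines: thf rrduk gcjje lxc hxq yttq yjpue nlf mvwe
Hunk 2: at line 3 remove [lxc,hxq,yttq] add [lgx,dox,yiowe] -> 9 lines: thf rrduk gcjje lgx dox yiowe yjpue nlf mvwe
Hunk 3: at line 6 remove [yjpue,nlf] add [tuofa] -> 8 lines: thf rrduk gcjje lgx dox yiowe tuofa mvwe
Final line count: 8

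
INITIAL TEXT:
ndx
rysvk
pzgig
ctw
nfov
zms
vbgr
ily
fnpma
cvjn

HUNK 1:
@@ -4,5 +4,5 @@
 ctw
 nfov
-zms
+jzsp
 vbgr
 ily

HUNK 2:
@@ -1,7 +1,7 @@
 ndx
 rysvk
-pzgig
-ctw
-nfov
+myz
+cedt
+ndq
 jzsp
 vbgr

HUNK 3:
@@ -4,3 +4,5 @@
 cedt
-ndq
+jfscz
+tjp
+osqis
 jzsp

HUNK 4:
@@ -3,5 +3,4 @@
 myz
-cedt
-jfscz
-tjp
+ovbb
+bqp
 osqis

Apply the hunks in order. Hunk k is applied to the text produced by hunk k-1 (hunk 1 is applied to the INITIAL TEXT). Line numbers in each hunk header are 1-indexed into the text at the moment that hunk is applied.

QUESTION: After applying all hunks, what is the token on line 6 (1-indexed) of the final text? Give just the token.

Hunk 1: at line 4 remove [zms] add [jzsp] -> 10 lines: ndx rysvk pzgig ctw nfov jzsp vbgr ily fnpma cvjn
Hunk 2: at line 1 remove [pzgig,ctw,nfov] add [myz,cedt,ndq] -> 10 lines: ndx rysvk myz cedt ndq jzsp vbgr ily fnpma cvjn
Hunk 3: at line 4 remove [ndq] add [jfscz,tjp,osqis] -> 12 lines: ndx rysvk myz cedt jfscz tjp osqis jzsp vbgr ily fnpma cvjn
Hunk 4: at line 3 remove [cedt,jfscz,tjp] add [ovbb,bqp] -> 11 lines: ndx rysvk myz ovbb bqp osqis jzsp vbgr ily fnpma cvjn
Final line 6: osqis

Answer: osqis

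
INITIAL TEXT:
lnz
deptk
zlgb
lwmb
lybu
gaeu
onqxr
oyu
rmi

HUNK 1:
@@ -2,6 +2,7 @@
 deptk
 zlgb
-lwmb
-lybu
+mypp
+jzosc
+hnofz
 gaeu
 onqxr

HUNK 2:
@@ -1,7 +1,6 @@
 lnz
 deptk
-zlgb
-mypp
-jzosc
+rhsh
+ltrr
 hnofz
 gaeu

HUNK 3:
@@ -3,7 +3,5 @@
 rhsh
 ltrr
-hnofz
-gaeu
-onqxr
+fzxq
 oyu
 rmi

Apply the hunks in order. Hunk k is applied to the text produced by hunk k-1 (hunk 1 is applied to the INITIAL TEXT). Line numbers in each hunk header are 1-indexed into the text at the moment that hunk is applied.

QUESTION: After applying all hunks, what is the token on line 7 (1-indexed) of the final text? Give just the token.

Hunk 1: at line 2 remove [lwmb,lybu] add [mypp,jzosc,hnofz] -> 10 lines: lnz deptk zlgb mypp jzosc hnofz gaeu onqxr oyu rmi
Hunk 2: at line 1 remove [zlgb,mypp,jzosc] add [rhsh,ltrr] -> 9 lines: lnz deptk rhsh ltrr hnofz gaeu onqxr oyu rmi
Hunk 3: at line 3 remove [hnofz,gaeu,onqxr] add [fzxq] -> 7 lines: lnz deptk rhsh ltrr fzxq oyu rmi
Final line 7: rmi

Answer: rmi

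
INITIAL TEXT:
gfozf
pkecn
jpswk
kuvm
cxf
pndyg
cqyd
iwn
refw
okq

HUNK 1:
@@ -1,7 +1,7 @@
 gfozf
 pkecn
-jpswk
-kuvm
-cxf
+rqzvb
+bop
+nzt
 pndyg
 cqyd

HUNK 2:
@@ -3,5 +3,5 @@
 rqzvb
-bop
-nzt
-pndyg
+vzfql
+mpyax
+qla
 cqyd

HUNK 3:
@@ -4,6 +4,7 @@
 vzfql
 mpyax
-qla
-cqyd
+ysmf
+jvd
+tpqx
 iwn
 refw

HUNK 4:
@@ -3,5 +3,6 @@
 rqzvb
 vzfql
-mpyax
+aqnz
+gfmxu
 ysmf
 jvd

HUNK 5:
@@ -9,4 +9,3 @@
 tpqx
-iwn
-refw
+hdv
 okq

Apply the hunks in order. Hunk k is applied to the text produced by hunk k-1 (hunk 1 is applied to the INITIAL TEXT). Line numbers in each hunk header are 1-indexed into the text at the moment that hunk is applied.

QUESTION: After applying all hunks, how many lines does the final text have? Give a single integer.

Answer: 11

Derivation:
Hunk 1: at line 1 remove [jpswk,kuvm,cxf] add [rqzvb,bop,nzt] -> 10 lines: gfozf pkecn rqzvb bop nzt pndyg cqyd iwn refw okq
Hunk 2: at line 3 remove [bop,nzt,pndyg] add [vzfql,mpyax,qla] -> 10 lines: gfozf pkecn rqzvb vzfql mpyax qla cqyd iwn refw okq
Hunk 3: at line 4 remove [qla,cqyd] add [ysmf,jvd,tpqx] -> 11 lines: gfozf pkecn rqzvb vzfql mpyax ysmf jvd tpqx iwn refw okq
Hunk 4: at line 3 remove [mpyax] add [aqnz,gfmxu] -> 12 lines: gfozf pkecn rqzvb vzfql aqnz gfmxu ysmf jvd tpqx iwn refw okq
Hunk 5: at line 9 remove [iwn,refw] add [hdv] -> 11 lines: gfozf pkecn rqzvb vzfql aqnz gfmxu ysmf jvd tpqx hdv okq
Final line count: 11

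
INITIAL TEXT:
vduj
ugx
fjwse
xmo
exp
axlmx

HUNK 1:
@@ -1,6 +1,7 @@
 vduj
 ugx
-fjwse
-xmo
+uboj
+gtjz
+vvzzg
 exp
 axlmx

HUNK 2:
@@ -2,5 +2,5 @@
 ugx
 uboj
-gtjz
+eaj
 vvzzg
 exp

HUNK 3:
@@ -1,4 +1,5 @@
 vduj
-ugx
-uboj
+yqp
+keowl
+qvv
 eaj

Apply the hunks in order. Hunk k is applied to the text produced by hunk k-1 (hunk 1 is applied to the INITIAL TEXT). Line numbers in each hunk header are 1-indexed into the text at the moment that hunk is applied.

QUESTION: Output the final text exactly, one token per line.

Answer: vduj
yqp
keowl
qvv
eaj
vvzzg
exp
axlmx

Derivation:
Hunk 1: at line 1 remove [fjwse,xmo] add [uboj,gtjz,vvzzg] -> 7 lines: vduj ugx uboj gtjz vvzzg exp axlmx
Hunk 2: at line 2 remove [gtjz] add [eaj] -> 7 lines: vduj ugx uboj eaj vvzzg exp axlmx
Hunk 3: at line 1 remove [ugx,uboj] add [yqp,keowl,qvv] -> 8 lines: vduj yqp keowl qvv eaj vvzzg exp axlmx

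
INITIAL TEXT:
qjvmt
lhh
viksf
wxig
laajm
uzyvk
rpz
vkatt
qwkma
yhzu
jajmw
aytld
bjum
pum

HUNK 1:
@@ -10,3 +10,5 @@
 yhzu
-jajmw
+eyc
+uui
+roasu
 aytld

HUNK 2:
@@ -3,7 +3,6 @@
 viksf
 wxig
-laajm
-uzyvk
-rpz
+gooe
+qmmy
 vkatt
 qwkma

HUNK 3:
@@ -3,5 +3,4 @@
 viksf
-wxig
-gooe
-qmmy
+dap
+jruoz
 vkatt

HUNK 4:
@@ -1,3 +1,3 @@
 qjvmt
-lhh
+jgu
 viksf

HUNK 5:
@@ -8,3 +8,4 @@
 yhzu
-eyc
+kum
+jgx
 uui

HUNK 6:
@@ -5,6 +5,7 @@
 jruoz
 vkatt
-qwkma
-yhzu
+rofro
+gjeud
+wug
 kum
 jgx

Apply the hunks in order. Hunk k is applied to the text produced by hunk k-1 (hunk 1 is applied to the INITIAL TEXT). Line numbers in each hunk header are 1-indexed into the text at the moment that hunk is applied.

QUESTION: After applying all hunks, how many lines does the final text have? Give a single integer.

Answer: 16

Derivation:
Hunk 1: at line 10 remove [jajmw] add [eyc,uui,roasu] -> 16 lines: qjvmt lhh viksf wxig laajm uzyvk rpz vkatt qwkma yhzu eyc uui roasu aytld bjum pum
Hunk 2: at line 3 remove [laajm,uzyvk,rpz] add [gooe,qmmy] -> 15 lines: qjvmt lhh viksf wxig gooe qmmy vkatt qwkma yhzu eyc uui roasu aytld bjum pum
Hunk 3: at line 3 remove [wxig,gooe,qmmy] add [dap,jruoz] -> 14 lines: qjvmt lhh viksf dap jruoz vkatt qwkma yhzu eyc uui roasu aytld bjum pum
Hunk 4: at line 1 remove [lhh] add [jgu] -> 14 lines: qjvmt jgu viksf dap jruoz vkatt qwkma yhzu eyc uui roasu aytld bjum pum
Hunk 5: at line 8 remove [eyc] add [kum,jgx] -> 15 lines: qjvmt jgu viksf dap jruoz vkatt qwkma yhzu kum jgx uui roasu aytld bjum pum
Hunk 6: at line 5 remove [qwkma,yhzu] add [rofro,gjeud,wug] -> 16 lines: qjvmt jgu viksf dap jruoz vkatt rofro gjeud wug kum jgx uui roasu aytld bjum pum
Final line count: 16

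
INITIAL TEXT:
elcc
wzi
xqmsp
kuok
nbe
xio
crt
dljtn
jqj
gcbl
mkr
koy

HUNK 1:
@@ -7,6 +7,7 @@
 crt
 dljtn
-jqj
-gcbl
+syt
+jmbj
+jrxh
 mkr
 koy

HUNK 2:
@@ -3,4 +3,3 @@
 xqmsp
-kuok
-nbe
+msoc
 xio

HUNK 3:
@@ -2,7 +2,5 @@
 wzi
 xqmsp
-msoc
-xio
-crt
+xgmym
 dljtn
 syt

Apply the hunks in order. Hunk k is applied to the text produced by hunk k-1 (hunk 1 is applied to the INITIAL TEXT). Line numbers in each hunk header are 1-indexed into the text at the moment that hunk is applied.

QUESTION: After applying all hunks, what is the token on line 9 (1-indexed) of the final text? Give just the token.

Answer: mkr

Derivation:
Hunk 1: at line 7 remove [jqj,gcbl] add [syt,jmbj,jrxh] -> 13 lines: elcc wzi xqmsp kuok nbe xio crt dljtn syt jmbj jrxh mkr koy
Hunk 2: at line 3 remove [kuok,nbe] add [msoc] -> 12 lines: elcc wzi xqmsp msoc xio crt dljtn syt jmbj jrxh mkr koy
Hunk 3: at line 2 remove [msoc,xio,crt] add [xgmym] -> 10 lines: elcc wzi xqmsp xgmym dljtn syt jmbj jrxh mkr koy
Final line 9: mkr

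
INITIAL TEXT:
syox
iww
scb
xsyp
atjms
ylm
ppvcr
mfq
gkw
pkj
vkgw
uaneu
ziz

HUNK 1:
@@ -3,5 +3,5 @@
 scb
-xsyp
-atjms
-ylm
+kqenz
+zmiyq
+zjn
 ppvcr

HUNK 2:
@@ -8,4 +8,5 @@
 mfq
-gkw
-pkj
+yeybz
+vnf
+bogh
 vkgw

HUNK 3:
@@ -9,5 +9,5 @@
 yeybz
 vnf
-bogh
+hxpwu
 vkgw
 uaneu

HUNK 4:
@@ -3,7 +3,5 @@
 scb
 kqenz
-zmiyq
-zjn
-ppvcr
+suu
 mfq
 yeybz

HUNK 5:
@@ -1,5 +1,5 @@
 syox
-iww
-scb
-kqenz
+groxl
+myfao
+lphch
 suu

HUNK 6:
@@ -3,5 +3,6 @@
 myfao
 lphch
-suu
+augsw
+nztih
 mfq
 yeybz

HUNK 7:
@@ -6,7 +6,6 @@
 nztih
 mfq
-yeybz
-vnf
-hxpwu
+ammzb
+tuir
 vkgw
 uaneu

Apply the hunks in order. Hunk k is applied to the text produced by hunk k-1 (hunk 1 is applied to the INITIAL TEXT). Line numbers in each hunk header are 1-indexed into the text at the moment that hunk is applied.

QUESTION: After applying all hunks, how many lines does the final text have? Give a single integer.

Answer: 12

Derivation:
Hunk 1: at line 3 remove [xsyp,atjms,ylm] add [kqenz,zmiyq,zjn] -> 13 lines: syox iww scb kqenz zmiyq zjn ppvcr mfq gkw pkj vkgw uaneu ziz
Hunk 2: at line 8 remove [gkw,pkj] add [yeybz,vnf,bogh] -> 14 lines: syox iww scb kqenz zmiyq zjn ppvcr mfq yeybz vnf bogh vkgw uaneu ziz
Hunk 3: at line 9 remove [bogh] add [hxpwu] -> 14 lines: syox iww scb kqenz zmiyq zjn ppvcr mfq yeybz vnf hxpwu vkgw uaneu ziz
Hunk 4: at line 3 remove [zmiyq,zjn,ppvcr] add [suu] -> 12 lines: syox iww scb kqenz suu mfq yeybz vnf hxpwu vkgw uaneu ziz
Hunk 5: at line 1 remove [iww,scb,kqenz] add [groxl,myfao,lphch] -> 12 lines: syox groxl myfao lphch suu mfq yeybz vnf hxpwu vkgw uaneu ziz
Hunk 6: at line 3 remove [suu] add [augsw,nztih] -> 13 lines: syox groxl myfao lphch augsw nztih mfq yeybz vnf hxpwu vkgw uaneu ziz
Hunk 7: at line 6 remove [yeybz,vnf,hxpwu] add [ammzb,tuir] -> 12 lines: syox groxl myfao lphch augsw nztih mfq ammzb tuir vkgw uaneu ziz
Final line count: 12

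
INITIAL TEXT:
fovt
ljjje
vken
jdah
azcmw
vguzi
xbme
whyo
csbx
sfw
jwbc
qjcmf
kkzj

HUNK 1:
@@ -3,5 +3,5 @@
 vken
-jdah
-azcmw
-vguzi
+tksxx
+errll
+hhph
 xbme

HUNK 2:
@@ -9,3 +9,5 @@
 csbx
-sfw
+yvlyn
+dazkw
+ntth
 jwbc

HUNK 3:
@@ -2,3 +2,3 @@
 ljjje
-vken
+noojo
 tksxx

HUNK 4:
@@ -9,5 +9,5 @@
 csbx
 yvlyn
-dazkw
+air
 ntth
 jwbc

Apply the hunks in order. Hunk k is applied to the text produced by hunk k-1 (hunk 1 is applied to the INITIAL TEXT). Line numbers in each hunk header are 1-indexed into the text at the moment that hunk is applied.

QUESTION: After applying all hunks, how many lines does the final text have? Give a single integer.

Answer: 15

Derivation:
Hunk 1: at line 3 remove [jdah,azcmw,vguzi] add [tksxx,errll,hhph] -> 13 lines: fovt ljjje vken tksxx errll hhph xbme whyo csbx sfw jwbc qjcmf kkzj
Hunk 2: at line 9 remove [sfw] add [yvlyn,dazkw,ntth] -> 15 lines: fovt ljjje vken tksxx errll hhph xbme whyo csbx yvlyn dazkw ntth jwbc qjcmf kkzj
Hunk 3: at line 2 remove [vken] add [noojo] -> 15 lines: fovt ljjje noojo tksxx errll hhph xbme whyo csbx yvlyn dazkw ntth jwbc qjcmf kkzj
Hunk 4: at line 9 remove [dazkw] add [air] -> 15 lines: fovt ljjje noojo tksxx errll hhph xbme whyo csbx yvlyn air ntth jwbc qjcmf kkzj
Final line count: 15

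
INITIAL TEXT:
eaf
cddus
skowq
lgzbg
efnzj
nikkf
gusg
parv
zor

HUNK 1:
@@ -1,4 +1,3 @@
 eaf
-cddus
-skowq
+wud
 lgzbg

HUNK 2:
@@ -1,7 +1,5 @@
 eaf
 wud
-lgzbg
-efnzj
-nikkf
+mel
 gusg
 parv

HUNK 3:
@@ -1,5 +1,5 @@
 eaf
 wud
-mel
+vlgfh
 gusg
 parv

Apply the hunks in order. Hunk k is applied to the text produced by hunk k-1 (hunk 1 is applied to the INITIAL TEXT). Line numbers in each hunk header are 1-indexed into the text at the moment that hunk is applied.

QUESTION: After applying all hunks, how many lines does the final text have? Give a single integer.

Answer: 6

Derivation:
Hunk 1: at line 1 remove [cddus,skowq] add [wud] -> 8 lines: eaf wud lgzbg efnzj nikkf gusg parv zor
Hunk 2: at line 1 remove [lgzbg,efnzj,nikkf] add [mel] -> 6 lines: eaf wud mel gusg parv zor
Hunk 3: at line 1 remove [mel] add [vlgfh] -> 6 lines: eaf wud vlgfh gusg parv zor
Final line count: 6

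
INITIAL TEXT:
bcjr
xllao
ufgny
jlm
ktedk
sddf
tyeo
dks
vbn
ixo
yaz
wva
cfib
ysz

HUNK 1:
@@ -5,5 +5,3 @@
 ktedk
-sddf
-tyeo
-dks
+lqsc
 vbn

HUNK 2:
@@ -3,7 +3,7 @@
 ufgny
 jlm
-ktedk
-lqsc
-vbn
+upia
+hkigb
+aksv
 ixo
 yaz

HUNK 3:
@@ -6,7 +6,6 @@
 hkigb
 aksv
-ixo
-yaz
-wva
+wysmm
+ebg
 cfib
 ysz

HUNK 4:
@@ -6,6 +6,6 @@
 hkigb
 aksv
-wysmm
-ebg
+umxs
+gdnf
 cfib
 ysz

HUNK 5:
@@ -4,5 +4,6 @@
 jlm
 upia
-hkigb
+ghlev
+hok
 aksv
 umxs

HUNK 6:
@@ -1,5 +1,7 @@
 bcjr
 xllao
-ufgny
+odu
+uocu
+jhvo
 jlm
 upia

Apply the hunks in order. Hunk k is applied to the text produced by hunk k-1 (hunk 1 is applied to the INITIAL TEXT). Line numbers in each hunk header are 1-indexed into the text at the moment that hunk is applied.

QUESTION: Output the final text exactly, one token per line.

Hunk 1: at line 5 remove [sddf,tyeo,dks] add [lqsc] -> 12 lines: bcjr xllao ufgny jlm ktedk lqsc vbn ixo yaz wva cfib ysz
Hunk 2: at line 3 remove [ktedk,lqsc,vbn] add [upia,hkigb,aksv] -> 12 lines: bcjr xllao ufgny jlm upia hkigb aksv ixo yaz wva cfib ysz
Hunk 3: at line 6 remove [ixo,yaz,wva] add [wysmm,ebg] -> 11 lines: bcjr xllao ufgny jlm upia hkigb aksv wysmm ebg cfib ysz
Hunk 4: at line 6 remove [wysmm,ebg] add [umxs,gdnf] -> 11 lines: bcjr xllao ufgny jlm upia hkigb aksv umxs gdnf cfib ysz
Hunk 5: at line 4 remove [hkigb] add [ghlev,hok] -> 12 lines: bcjr xllao ufgny jlm upia ghlev hok aksv umxs gdnf cfib ysz
Hunk 6: at line 1 remove [ufgny] add [odu,uocu,jhvo] -> 14 lines: bcjr xllao odu uocu jhvo jlm upia ghlev hok aksv umxs gdnf cfib ysz

Answer: bcjr
xllao
odu
uocu
jhvo
jlm
upia
ghlev
hok
aksv
umxs
gdnf
cfib
ysz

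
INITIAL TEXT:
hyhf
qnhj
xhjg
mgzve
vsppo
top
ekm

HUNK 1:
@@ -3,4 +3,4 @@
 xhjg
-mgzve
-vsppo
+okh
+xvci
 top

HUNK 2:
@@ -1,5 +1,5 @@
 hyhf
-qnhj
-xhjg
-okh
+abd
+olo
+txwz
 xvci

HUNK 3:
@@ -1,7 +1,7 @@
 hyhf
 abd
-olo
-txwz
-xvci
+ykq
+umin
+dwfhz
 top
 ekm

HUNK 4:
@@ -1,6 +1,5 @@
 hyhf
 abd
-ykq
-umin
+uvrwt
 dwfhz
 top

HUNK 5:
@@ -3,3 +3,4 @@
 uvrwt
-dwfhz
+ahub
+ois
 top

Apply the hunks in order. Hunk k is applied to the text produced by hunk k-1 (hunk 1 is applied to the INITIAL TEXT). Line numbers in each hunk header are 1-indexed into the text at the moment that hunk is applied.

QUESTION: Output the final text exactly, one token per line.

Hunk 1: at line 3 remove [mgzve,vsppo] add [okh,xvci] -> 7 lines: hyhf qnhj xhjg okh xvci top ekm
Hunk 2: at line 1 remove [qnhj,xhjg,okh] add [abd,olo,txwz] -> 7 lines: hyhf abd olo txwz xvci top ekm
Hunk 3: at line 1 remove [olo,txwz,xvci] add [ykq,umin,dwfhz] -> 7 lines: hyhf abd ykq umin dwfhz top ekm
Hunk 4: at line 1 remove [ykq,umin] add [uvrwt] -> 6 lines: hyhf abd uvrwt dwfhz top ekm
Hunk 5: at line 3 remove [dwfhz] add [ahub,ois] -> 7 lines: hyhf abd uvrwt ahub ois top ekm

Answer: hyhf
abd
uvrwt
ahub
ois
top
ekm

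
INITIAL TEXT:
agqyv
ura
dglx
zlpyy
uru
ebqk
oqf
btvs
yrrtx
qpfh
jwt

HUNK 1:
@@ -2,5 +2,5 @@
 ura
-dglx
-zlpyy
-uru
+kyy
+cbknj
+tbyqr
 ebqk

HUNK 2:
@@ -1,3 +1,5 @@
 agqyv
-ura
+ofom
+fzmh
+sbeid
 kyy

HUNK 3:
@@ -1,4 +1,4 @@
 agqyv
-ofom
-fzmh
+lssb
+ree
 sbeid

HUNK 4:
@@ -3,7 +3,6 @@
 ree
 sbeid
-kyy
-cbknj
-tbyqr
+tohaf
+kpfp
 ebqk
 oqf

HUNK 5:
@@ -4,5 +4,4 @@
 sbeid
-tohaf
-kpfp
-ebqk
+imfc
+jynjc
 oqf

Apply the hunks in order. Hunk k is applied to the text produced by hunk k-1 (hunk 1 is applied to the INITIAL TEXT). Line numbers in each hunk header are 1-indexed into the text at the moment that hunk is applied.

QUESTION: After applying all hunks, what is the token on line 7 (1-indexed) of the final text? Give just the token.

Hunk 1: at line 2 remove [dglx,zlpyy,uru] add [kyy,cbknj,tbyqr] -> 11 lines: agqyv ura kyy cbknj tbyqr ebqk oqf btvs yrrtx qpfh jwt
Hunk 2: at line 1 remove [ura] add [ofom,fzmh,sbeid] -> 13 lines: agqyv ofom fzmh sbeid kyy cbknj tbyqr ebqk oqf btvs yrrtx qpfh jwt
Hunk 3: at line 1 remove [ofom,fzmh] add [lssb,ree] -> 13 lines: agqyv lssb ree sbeid kyy cbknj tbyqr ebqk oqf btvs yrrtx qpfh jwt
Hunk 4: at line 3 remove [kyy,cbknj,tbyqr] add [tohaf,kpfp] -> 12 lines: agqyv lssb ree sbeid tohaf kpfp ebqk oqf btvs yrrtx qpfh jwt
Hunk 5: at line 4 remove [tohaf,kpfp,ebqk] add [imfc,jynjc] -> 11 lines: agqyv lssb ree sbeid imfc jynjc oqf btvs yrrtx qpfh jwt
Final line 7: oqf

Answer: oqf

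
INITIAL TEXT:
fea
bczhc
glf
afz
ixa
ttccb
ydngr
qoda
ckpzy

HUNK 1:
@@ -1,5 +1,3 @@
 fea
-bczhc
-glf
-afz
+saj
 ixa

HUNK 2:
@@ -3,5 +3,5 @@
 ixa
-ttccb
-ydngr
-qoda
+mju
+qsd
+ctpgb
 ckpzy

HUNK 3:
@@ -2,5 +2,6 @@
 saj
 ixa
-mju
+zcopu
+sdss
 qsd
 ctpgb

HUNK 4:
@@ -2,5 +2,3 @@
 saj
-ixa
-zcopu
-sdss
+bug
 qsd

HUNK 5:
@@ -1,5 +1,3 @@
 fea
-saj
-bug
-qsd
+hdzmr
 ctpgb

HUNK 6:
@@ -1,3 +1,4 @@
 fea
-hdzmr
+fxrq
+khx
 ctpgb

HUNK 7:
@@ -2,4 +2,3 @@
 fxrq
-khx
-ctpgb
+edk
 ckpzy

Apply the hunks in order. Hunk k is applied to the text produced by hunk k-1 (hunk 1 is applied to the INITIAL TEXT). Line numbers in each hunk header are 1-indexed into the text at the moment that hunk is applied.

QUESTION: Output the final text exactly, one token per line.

Answer: fea
fxrq
edk
ckpzy

Derivation:
Hunk 1: at line 1 remove [bczhc,glf,afz] add [saj] -> 7 lines: fea saj ixa ttccb ydngr qoda ckpzy
Hunk 2: at line 3 remove [ttccb,ydngr,qoda] add [mju,qsd,ctpgb] -> 7 lines: fea saj ixa mju qsd ctpgb ckpzy
Hunk 3: at line 2 remove [mju] add [zcopu,sdss] -> 8 lines: fea saj ixa zcopu sdss qsd ctpgb ckpzy
Hunk 4: at line 2 remove [ixa,zcopu,sdss] add [bug] -> 6 lines: fea saj bug qsd ctpgb ckpzy
Hunk 5: at line 1 remove [saj,bug,qsd] add [hdzmr] -> 4 lines: fea hdzmr ctpgb ckpzy
Hunk 6: at line 1 remove [hdzmr] add [fxrq,khx] -> 5 lines: fea fxrq khx ctpgb ckpzy
Hunk 7: at line 2 remove [khx,ctpgb] add [edk] -> 4 lines: fea fxrq edk ckpzy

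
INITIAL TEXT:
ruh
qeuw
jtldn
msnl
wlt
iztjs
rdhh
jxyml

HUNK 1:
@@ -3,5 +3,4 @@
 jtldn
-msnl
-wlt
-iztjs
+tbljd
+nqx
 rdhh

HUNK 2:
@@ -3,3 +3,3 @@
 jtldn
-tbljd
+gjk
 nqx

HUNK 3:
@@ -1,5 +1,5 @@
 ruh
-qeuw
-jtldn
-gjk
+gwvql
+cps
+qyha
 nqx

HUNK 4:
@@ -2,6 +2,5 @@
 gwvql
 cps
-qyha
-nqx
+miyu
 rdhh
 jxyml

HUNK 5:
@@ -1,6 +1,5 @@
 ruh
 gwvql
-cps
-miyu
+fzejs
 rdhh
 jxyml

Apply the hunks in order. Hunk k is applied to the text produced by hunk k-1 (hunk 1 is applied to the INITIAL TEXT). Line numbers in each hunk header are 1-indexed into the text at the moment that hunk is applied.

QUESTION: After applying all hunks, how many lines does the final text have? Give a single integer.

Hunk 1: at line 3 remove [msnl,wlt,iztjs] add [tbljd,nqx] -> 7 lines: ruh qeuw jtldn tbljd nqx rdhh jxyml
Hunk 2: at line 3 remove [tbljd] add [gjk] -> 7 lines: ruh qeuw jtldn gjk nqx rdhh jxyml
Hunk 3: at line 1 remove [qeuw,jtldn,gjk] add [gwvql,cps,qyha] -> 7 lines: ruh gwvql cps qyha nqx rdhh jxyml
Hunk 4: at line 2 remove [qyha,nqx] add [miyu] -> 6 lines: ruh gwvql cps miyu rdhh jxyml
Hunk 5: at line 1 remove [cps,miyu] add [fzejs] -> 5 lines: ruh gwvql fzejs rdhh jxyml
Final line count: 5

Answer: 5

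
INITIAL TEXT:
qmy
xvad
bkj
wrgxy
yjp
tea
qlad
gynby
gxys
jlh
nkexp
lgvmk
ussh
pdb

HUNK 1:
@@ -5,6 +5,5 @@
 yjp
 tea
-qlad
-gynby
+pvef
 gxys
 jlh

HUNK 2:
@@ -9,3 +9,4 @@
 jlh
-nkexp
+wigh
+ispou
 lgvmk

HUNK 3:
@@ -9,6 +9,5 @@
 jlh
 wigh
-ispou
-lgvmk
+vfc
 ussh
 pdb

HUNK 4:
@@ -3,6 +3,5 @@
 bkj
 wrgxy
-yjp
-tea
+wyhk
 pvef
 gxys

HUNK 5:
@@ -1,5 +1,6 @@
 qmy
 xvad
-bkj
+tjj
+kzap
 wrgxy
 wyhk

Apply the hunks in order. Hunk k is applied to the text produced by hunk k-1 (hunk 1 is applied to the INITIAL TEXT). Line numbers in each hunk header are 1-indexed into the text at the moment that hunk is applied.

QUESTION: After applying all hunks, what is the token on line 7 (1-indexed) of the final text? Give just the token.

Answer: pvef

Derivation:
Hunk 1: at line 5 remove [qlad,gynby] add [pvef] -> 13 lines: qmy xvad bkj wrgxy yjp tea pvef gxys jlh nkexp lgvmk ussh pdb
Hunk 2: at line 9 remove [nkexp] add [wigh,ispou] -> 14 lines: qmy xvad bkj wrgxy yjp tea pvef gxys jlh wigh ispou lgvmk ussh pdb
Hunk 3: at line 9 remove [ispou,lgvmk] add [vfc] -> 13 lines: qmy xvad bkj wrgxy yjp tea pvef gxys jlh wigh vfc ussh pdb
Hunk 4: at line 3 remove [yjp,tea] add [wyhk] -> 12 lines: qmy xvad bkj wrgxy wyhk pvef gxys jlh wigh vfc ussh pdb
Hunk 5: at line 1 remove [bkj] add [tjj,kzap] -> 13 lines: qmy xvad tjj kzap wrgxy wyhk pvef gxys jlh wigh vfc ussh pdb
Final line 7: pvef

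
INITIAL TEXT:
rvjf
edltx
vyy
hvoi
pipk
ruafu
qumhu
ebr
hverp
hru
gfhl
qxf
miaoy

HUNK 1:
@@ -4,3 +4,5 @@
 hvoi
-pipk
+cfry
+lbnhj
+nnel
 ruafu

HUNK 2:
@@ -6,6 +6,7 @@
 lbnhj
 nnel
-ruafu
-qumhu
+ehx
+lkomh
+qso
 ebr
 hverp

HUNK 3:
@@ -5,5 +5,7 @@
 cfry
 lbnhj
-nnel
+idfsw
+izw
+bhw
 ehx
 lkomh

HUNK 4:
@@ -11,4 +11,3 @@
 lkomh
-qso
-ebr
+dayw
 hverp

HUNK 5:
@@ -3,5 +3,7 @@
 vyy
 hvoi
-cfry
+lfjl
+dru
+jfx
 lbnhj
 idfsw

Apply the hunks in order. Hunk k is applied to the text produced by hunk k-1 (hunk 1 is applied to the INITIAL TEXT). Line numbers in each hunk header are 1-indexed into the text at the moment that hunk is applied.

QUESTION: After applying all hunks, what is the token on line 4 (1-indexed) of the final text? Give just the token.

Answer: hvoi

Derivation:
Hunk 1: at line 4 remove [pipk] add [cfry,lbnhj,nnel] -> 15 lines: rvjf edltx vyy hvoi cfry lbnhj nnel ruafu qumhu ebr hverp hru gfhl qxf miaoy
Hunk 2: at line 6 remove [ruafu,qumhu] add [ehx,lkomh,qso] -> 16 lines: rvjf edltx vyy hvoi cfry lbnhj nnel ehx lkomh qso ebr hverp hru gfhl qxf miaoy
Hunk 3: at line 5 remove [nnel] add [idfsw,izw,bhw] -> 18 lines: rvjf edltx vyy hvoi cfry lbnhj idfsw izw bhw ehx lkomh qso ebr hverp hru gfhl qxf miaoy
Hunk 4: at line 11 remove [qso,ebr] add [dayw] -> 17 lines: rvjf edltx vyy hvoi cfry lbnhj idfsw izw bhw ehx lkomh dayw hverp hru gfhl qxf miaoy
Hunk 5: at line 3 remove [cfry] add [lfjl,dru,jfx] -> 19 lines: rvjf edltx vyy hvoi lfjl dru jfx lbnhj idfsw izw bhw ehx lkomh dayw hverp hru gfhl qxf miaoy
Final line 4: hvoi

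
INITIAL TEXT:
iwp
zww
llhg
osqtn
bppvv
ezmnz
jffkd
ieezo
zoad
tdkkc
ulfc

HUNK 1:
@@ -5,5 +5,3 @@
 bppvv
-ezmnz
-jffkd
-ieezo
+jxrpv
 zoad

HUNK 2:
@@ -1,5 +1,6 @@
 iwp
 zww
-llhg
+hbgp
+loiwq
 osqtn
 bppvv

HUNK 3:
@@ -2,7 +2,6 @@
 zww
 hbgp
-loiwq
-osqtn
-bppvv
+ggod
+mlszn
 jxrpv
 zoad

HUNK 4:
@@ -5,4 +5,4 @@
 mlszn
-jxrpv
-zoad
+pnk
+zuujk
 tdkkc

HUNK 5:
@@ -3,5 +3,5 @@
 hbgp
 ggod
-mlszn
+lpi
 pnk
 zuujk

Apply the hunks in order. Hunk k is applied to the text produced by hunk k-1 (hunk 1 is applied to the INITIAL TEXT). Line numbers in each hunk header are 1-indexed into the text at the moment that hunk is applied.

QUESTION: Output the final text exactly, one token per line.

Answer: iwp
zww
hbgp
ggod
lpi
pnk
zuujk
tdkkc
ulfc

Derivation:
Hunk 1: at line 5 remove [ezmnz,jffkd,ieezo] add [jxrpv] -> 9 lines: iwp zww llhg osqtn bppvv jxrpv zoad tdkkc ulfc
Hunk 2: at line 1 remove [llhg] add [hbgp,loiwq] -> 10 lines: iwp zww hbgp loiwq osqtn bppvv jxrpv zoad tdkkc ulfc
Hunk 3: at line 2 remove [loiwq,osqtn,bppvv] add [ggod,mlszn] -> 9 lines: iwp zww hbgp ggod mlszn jxrpv zoad tdkkc ulfc
Hunk 4: at line 5 remove [jxrpv,zoad] add [pnk,zuujk] -> 9 lines: iwp zww hbgp ggod mlszn pnk zuujk tdkkc ulfc
Hunk 5: at line 3 remove [mlszn] add [lpi] -> 9 lines: iwp zww hbgp ggod lpi pnk zuujk tdkkc ulfc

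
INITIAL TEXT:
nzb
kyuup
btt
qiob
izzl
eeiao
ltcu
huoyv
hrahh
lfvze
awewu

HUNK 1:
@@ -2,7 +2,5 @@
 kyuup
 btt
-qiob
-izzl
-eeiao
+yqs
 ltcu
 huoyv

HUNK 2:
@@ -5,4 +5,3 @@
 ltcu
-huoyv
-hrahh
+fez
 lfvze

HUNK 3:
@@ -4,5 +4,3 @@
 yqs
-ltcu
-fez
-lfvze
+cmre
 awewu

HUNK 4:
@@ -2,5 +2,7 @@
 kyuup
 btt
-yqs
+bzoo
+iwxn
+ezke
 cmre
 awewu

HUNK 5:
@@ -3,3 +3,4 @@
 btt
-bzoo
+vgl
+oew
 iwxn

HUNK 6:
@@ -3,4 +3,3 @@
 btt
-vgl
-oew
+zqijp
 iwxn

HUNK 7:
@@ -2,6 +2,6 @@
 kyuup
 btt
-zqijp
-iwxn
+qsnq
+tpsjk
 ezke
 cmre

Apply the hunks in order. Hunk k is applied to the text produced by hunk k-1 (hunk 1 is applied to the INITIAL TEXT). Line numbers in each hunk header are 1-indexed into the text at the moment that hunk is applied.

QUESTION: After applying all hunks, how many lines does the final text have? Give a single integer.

Answer: 8

Derivation:
Hunk 1: at line 2 remove [qiob,izzl,eeiao] add [yqs] -> 9 lines: nzb kyuup btt yqs ltcu huoyv hrahh lfvze awewu
Hunk 2: at line 5 remove [huoyv,hrahh] add [fez] -> 8 lines: nzb kyuup btt yqs ltcu fez lfvze awewu
Hunk 3: at line 4 remove [ltcu,fez,lfvze] add [cmre] -> 6 lines: nzb kyuup btt yqs cmre awewu
Hunk 4: at line 2 remove [yqs] add [bzoo,iwxn,ezke] -> 8 lines: nzb kyuup btt bzoo iwxn ezke cmre awewu
Hunk 5: at line 3 remove [bzoo] add [vgl,oew] -> 9 lines: nzb kyuup btt vgl oew iwxn ezke cmre awewu
Hunk 6: at line 3 remove [vgl,oew] add [zqijp] -> 8 lines: nzb kyuup btt zqijp iwxn ezke cmre awewu
Hunk 7: at line 2 remove [zqijp,iwxn] add [qsnq,tpsjk] -> 8 lines: nzb kyuup btt qsnq tpsjk ezke cmre awewu
Final line count: 8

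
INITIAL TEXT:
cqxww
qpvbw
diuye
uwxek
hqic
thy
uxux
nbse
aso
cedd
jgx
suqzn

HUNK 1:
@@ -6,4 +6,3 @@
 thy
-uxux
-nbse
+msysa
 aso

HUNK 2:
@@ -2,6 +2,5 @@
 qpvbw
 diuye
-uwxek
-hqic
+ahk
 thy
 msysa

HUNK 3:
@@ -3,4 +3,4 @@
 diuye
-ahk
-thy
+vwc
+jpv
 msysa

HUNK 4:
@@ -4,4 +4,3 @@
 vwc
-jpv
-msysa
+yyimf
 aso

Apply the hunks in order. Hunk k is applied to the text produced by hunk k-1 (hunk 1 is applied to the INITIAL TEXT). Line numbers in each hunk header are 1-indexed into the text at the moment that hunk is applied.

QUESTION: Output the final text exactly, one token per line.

Hunk 1: at line 6 remove [uxux,nbse] add [msysa] -> 11 lines: cqxww qpvbw diuye uwxek hqic thy msysa aso cedd jgx suqzn
Hunk 2: at line 2 remove [uwxek,hqic] add [ahk] -> 10 lines: cqxww qpvbw diuye ahk thy msysa aso cedd jgx suqzn
Hunk 3: at line 3 remove [ahk,thy] add [vwc,jpv] -> 10 lines: cqxww qpvbw diuye vwc jpv msysa aso cedd jgx suqzn
Hunk 4: at line 4 remove [jpv,msysa] add [yyimf] -> 9 lines: cqxww qpvbw diuye vwc yyimf aso cedd jgx suqzn

Answer: cqxww
qpvbw
diuye
vwc
yyimf
aso
cedd
jgx
suqzn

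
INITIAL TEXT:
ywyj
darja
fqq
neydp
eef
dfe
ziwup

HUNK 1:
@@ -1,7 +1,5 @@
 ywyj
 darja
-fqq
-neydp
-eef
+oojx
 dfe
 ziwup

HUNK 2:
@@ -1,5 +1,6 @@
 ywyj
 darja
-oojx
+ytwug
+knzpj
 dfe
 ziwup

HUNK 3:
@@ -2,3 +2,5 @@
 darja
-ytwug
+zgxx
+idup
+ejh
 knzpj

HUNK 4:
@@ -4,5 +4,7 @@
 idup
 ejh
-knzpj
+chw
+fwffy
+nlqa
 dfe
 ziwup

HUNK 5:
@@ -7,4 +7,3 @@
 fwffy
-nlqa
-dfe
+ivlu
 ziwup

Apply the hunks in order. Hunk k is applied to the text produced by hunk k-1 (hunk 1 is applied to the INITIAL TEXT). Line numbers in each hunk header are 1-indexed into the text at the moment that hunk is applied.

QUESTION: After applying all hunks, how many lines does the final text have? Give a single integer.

Answer: 9

Derivation:
Hunk 1: at line 1 remove [fqq,neydp,eef] add [oojx] -> 5 lines: ywyj darja oojx dfe ziwup
Hunk 2: at line 1 remove [oojx] add [ytwug,knzpj] -> 6 lines: ywyj darja ytwug knzpj dfe ziwup
Hunk 3: at line 2 remove [ytwug] add [zgxx,idup,ejh] -> 8 lines: ywyj darja zgxx idup ejh knzpj dfe ziwup
Hunk 4: at line 4 remove [knzpj] add [chw,fwffy,nlqa] -> 10 lines: ywyj darja zgxx idup ejh chw fwffy nlqa dfe ziwup
Hunk 5: at line 7 remove [nlqa,dfe] add [ivlu] -> 9 lines: ywyj darja zgxx idup ejh chw fwffy ivlu ziwup
Final line count: 9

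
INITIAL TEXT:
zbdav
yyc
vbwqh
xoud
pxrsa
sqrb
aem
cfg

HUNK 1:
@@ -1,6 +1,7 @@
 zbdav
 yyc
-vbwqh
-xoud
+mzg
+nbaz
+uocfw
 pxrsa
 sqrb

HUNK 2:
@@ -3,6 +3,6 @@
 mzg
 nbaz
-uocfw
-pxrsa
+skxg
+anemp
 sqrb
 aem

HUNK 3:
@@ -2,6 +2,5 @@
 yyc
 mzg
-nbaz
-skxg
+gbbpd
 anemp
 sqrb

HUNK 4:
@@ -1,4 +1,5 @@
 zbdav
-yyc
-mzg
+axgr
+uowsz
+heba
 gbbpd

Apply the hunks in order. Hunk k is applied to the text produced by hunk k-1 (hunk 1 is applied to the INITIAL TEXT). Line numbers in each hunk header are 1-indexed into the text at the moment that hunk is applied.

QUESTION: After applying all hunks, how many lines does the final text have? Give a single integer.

Hunk 1: at line 1 remove [vbwqh,xoud] add [mzg,nbaz,uocfw] -> 9 lines: zbdav yyc mzg nbaz uocfw pxrsa sqrb aem cfg
Hunk 2: at line 3 remove [uocfw,pxrsa] add [skxg,anemp] -> 9 lines: zbdav yyc mzg nbaz skxg anemp sqrb aem cfg
Hunk 3: at line 2 remove [nbaz,skxg] add [gbbpd] -> 8 lines: zbdav yyc mzg gbbpd anemp sqrb aem cfg
Hunk 4: at line 1 remove [yyc,mzg] add [axgr,uowsz,heba] -> 9 lines: zbdav axgr uowsz heba gbbpd anemp sqrb aem cfg
Final line count: 9

Answer: 9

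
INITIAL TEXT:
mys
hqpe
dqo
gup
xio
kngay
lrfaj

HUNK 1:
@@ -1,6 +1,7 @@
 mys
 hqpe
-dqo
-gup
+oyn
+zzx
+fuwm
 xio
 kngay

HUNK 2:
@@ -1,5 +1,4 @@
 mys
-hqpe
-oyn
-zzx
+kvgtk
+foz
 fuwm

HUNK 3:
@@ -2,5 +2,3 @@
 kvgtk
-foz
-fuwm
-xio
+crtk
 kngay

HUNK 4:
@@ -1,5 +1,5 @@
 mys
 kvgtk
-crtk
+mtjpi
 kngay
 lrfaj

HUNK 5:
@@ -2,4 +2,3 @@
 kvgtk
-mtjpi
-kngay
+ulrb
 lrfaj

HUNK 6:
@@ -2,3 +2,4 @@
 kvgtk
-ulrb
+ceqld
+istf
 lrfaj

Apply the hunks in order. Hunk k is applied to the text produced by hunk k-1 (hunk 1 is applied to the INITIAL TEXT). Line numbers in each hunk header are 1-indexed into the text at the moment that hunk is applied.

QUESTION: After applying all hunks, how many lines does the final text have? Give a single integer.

Answer: 5

Derivation:
Hunk 1: at line 1 remove [dqo,gup] add [oyn,zzx,fuwm] -> 8 lines: mys hqpe oyn zzx fuwm xio kngay lrfaj
Hunk 2: at line 1 remove [hqpe,oyn,zzx] add [kvgtk,foz] -> 7 lines: mys kvgtk foz fuwm xio kngay lrfaj
Hunk 3: at line 2 remove [foz,fuwm,xio] add [crtk] -> 5 lines: mys kvgtk crtk kngay lrfaj
Hunk 4: at line 1 remove [crtk] add [mtjpi] -> 5 lines: mys kvgtk mtjpi kngay lrfaj
Hunk 5: at line 2 remove [mtjpi,kngay] add [ulrb] -> 4 lines: mys kvgtk ulrb lrfaj
Hunk 6: at line 2 remove [ulrb] add [ceqld,istf] -> 5 lines: mys kvgtk ceqld istf lrfaj
Final line count: 5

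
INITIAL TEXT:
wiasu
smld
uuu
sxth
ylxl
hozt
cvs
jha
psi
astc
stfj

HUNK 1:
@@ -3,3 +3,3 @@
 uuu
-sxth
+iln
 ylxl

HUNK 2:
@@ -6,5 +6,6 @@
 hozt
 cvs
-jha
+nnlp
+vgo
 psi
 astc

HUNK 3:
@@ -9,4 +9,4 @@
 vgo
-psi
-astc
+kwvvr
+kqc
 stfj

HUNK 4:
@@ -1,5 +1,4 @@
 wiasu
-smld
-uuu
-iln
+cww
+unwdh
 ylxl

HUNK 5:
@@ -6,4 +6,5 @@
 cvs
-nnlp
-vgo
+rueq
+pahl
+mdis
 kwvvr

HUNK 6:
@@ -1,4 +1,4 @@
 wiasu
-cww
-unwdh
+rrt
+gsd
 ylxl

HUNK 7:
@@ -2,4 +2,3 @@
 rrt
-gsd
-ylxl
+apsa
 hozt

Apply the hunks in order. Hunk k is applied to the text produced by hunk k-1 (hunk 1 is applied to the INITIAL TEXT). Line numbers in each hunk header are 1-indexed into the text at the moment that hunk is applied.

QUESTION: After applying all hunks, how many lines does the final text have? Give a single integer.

Answer: 11

Derivation:
Hunk 1: at line 3 remove [sxth] add [iln] -> 11 lines: wiasu smld uuu iln ylxl hozt cvs jha psi astc stfj
Hunk 2: at line 6 remove [jha] add [nnlp,vgo] -> 12 lines: wiasu smld uuu iln ylxl hozt cvs nnlp vgo psi astc stfj
Hunk 3: at line 9 remove [psi,astc] add [kwvvr,kqc] -> 12 lines: wiasu smld uuu iln ylxl hozt cvs nnlp vgo kwvvr kqc stfj
Hunk 4: at line 1 remove [smld,uuu,iln] add [cww,unwdh] -> 11 lines: wiasu cww unwdh ylxl hozt cvs nnlp vgo kwvvr kqc stfj
Hunk 5: at line 6 remove [nnlp,vgo] add [rueq,pahl,mdis] -> 12 lines: wiasu cww unwdh ylxl hozt cvs rueq pahl mdis kwvvr kqc stfj
Hunk 6: at line 1 remove [cww,unwdh] add [rrt,gsd] -> 12 lines: wiasu rrt gsd ylxl hozt cvs rueq pahl mdis kwvvr kqc stfj
Hunk 7: at line 2 remove [gsd,ylxl] add [apsa] -> 11 lines: wiasu rrt apsa hozt cvs rueq pahl mdis kwvvr kqc stfj
Final line count: 11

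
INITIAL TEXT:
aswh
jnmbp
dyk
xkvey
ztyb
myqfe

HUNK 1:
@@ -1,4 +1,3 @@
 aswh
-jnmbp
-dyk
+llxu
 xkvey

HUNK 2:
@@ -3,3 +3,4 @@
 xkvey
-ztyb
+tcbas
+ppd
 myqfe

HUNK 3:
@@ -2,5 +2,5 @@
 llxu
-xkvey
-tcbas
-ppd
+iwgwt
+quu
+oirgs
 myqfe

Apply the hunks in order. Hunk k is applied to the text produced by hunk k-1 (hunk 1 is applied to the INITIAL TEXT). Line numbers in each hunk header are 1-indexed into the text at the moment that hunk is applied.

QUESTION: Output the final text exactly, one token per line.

Hunk 1: at line 1 remove [jnmbp,dyk] add [llxu] -> 5 lines: aswh llxu xkvey ztyb myqfe
Hunk 2: at line 3 remove [ztyb] add [tcbas,ppd] -> 6 lines: aswh llxu xkvey tcbas ppd myqfe
Hunk 3: at line 2 remove [xkvey,tcbas,ppd] add [iwgwt,quu,oirgs] -> 6 lines: aswh llxu iwgwt quu oirgs myqfe

Answer: aswh
llxu
iwgwt
quu
oirgs
myqfe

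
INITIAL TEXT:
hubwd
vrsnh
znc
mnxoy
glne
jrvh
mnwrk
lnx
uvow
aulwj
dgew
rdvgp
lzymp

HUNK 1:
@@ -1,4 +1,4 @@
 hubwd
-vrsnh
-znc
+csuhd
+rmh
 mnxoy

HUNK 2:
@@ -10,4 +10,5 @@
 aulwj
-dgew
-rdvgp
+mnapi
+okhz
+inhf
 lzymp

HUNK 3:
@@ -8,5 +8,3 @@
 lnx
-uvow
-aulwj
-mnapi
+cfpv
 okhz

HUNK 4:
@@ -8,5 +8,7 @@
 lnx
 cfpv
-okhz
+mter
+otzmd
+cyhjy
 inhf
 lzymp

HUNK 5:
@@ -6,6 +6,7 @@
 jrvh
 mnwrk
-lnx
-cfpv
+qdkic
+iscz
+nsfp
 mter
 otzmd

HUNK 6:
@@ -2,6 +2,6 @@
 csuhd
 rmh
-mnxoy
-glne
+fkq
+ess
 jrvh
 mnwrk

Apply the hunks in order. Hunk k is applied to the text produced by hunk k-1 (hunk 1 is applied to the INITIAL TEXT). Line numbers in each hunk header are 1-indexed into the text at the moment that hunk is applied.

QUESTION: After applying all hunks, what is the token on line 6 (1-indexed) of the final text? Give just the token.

Hunk 1: at line 1 remove [vrsnh,znc] add [csuhd,rmh] -> 13 lines: hubwd csuhd rmh mnxoy glne jrvh mnwrk lnx uvow aulwj dgew rdvgp lzymp
Hunk 2: at line 10 remove [dgew,rdvgp] add [mnapi,okhz,inhf] -> 14 lines: hubwd csuhd rmh mnxoy glne jrvh mnwrk lnx uvow aulwj mnapi okhz inhf lzymp
Hunk 3: at line 8 remove [uvow,aulwj,mnapi] add [cfpv] -> 12 lines: hubwd csuhd rmh mnxoy glne jrvh mnwrk lnx cfpv okhz inhf lzymp
Hunk 4: at line 8 remove [okhz] add [mter,otzmd,cyhjy] -> 14 lines: hubwd csuhd rmh mnxoy glne jrvh mnwrk lnx cfpv mter otzmd cyhjy inhf lzymp
Hunk 5: at line 6 remove [lnx,cfpv] add [qdkic,iscz,nsfp] -> 15 lines: hubwd csuhd rmh mnxoy glne jrvh mnwrk qdkic iscz nsfp mter otzmd cyhjy inhf lzymp
Hunk 6: at line 2 remove [mnxoy,glne] add [fkq,ess] -> 15 lines: hubwd csuhd rmh fkq ess jrvh mnwrk qdkic iscz nsfp mter otzmd cyhjy inhf lzymp
Final line 6: jrvh

Answer: jrvh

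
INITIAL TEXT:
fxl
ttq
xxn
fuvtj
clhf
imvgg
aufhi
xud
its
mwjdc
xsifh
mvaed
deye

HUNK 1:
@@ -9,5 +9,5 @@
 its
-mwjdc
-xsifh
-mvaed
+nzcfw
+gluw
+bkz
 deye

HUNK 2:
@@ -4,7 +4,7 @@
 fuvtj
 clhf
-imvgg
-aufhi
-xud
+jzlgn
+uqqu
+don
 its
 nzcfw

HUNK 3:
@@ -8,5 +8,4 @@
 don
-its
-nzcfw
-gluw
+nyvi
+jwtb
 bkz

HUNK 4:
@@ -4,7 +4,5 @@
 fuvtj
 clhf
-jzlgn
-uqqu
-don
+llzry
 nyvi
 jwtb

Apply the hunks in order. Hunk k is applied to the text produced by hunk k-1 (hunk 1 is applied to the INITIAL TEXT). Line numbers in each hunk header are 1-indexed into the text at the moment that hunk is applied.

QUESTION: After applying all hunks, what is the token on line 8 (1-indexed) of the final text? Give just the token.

Answer: jwtb

Derivation:
Hunk 1: at line 9 remove [mwjdc,xsifh,mvaed] add [nzcfw,gluw,bkz] -> 13 lines: fxl ttq xxn fuvtj clhf imvgg aufhi xud its nzcfw gluw bkz deye
Hunk 2: at line 4 remove [imvgg,aufhi,xud] add [jzlgn,uqqu,don] -> 13 lines: fxl ttq xxn fuvtj clhf jzlgn uqqu don its nzcfw gluw bkz deye
Hunk 3: at line 8 remove [its,nzcfw,gluw] add [nyvi,jwtb] -> 12 lines: fxl ttq xxn fuvtj clhf jzlgn uqqu don nyvi jwtb bkz deye
Hunk 4: at line 4 remove [jzlgn,uqqu,don] add [llzry] -> 10 lines: fxl ttq xxn fuvtj clhf llzry nyvi jwtb bkz deye
Final line 8: jwtb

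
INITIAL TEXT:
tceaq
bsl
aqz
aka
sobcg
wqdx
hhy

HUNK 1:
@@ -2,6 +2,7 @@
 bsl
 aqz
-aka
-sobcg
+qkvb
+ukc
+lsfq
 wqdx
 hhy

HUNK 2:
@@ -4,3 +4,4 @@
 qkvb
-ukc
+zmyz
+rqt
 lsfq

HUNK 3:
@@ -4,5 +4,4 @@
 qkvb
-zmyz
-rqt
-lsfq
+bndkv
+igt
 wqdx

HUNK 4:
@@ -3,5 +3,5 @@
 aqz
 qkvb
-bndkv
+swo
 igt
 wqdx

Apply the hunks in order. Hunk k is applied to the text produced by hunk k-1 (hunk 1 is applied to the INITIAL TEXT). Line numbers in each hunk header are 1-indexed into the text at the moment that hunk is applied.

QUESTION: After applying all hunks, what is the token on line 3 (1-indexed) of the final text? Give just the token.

Hunk 1: at line 2 remove [aka,sobcg] add [qkvb,ukc,lsfq] -> 8 lines: tceaq bsl aqz qkvb ukc lsfq wqdx hhy
Hunk 2: at line 4 remove [ukc] add [zmyz,rqt] -> 9 lines: tceaq bsl aqz qkvb zmyz rqt lsfq wqdx hhy
Hunk 3: at line 4 remove [zmyz,rqt,lsfq] add [bndkv,igt] -> 8 lines: tceaq bsl aqz qkvb bndkv igt wqdx hhy
Hunk 4: at line 3 remove [bndkv] add [swo] -> 8 lines: tceaq bsl aqz qkvb swo igt wqdx hhy
Final line 3: aqz

Answer: aqz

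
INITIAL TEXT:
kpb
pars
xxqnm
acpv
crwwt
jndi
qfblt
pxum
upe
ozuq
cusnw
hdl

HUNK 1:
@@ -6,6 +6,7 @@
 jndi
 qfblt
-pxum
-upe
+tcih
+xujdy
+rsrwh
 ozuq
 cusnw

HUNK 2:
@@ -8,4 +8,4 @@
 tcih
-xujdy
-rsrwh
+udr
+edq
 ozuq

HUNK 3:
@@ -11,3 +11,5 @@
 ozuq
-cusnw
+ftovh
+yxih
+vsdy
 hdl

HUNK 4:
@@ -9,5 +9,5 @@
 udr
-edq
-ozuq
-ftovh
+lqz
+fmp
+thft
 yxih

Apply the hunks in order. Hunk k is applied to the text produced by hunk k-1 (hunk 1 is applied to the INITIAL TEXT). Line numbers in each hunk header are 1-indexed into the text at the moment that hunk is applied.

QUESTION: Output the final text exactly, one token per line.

Answer: kpb
pars
xxqnm
acpv
crwwt
jndi
qfblt
tcih
udr
lqz
fmp
thft
yxih
vsdy
hdl

Derivation:
Hunk 1: at line 6 remove [pxum,upe] add [tcih,xujdy,rsrwh] -> 13 lines: kpb pars xxqnm acpv crwwt jndi qfblt tcih xujdy rsrwh ozuq cusnw hdl
Hunk 2: at line 8 remove [xujdy,rsrwh] add [udr,edq] -> 13 lines: kpb pars xxqnm acpv crwwt jndi qfblt tcih udr edq ozuq cusnw hdl
Hunk 3: at line 11 remove [cusnw] add [ftovh,yxih,vsdy] -> 15 lines: kpb pars xxqnm acpv crwwt jndi qfblt tcih udr edq ozuq ftovh yxih vsdy hdl
Hunk 4: at line 9 remove [edq,ozuq,ftovh] add [lqz,fmp,thft] -> 15 lines: kpb pars xxqnm acpv crwwt jndi qfblt tcih udr lqz fmp thft yxih vsdy hdl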